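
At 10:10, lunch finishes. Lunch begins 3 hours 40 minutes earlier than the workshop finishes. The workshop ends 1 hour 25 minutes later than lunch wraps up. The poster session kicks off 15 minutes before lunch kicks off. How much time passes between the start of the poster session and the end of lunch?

The workshop ends at 10:10 + 85 min = 11:35.
Lunch starts at 11:35 − 220 min = 07:55.
The poster session starts at 07:55 − 15 min = 07:40.
From 07:40 to 10:10 is 2 hours 30 minutes.

2 hours 30 minutes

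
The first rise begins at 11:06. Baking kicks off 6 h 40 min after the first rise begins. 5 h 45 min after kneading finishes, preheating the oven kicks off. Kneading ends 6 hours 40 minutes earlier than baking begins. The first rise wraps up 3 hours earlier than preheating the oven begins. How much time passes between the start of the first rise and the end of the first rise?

Baking starts at 11:06 + 400 min = 17:46.
Kneading ends at 17:46 − 400 min = 11:06.
Preheating the oven starts at 11:06 + 345 min = 16:51.
The first rise ends at 16:51 − 180 min = 13:51.
From 11:06 to 13:51 is 165 minutes.

165 minutes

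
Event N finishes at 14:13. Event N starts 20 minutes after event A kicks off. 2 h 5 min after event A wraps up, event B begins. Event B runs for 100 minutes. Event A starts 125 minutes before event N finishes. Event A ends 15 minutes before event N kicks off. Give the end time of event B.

Event A starts at 14:13 − 125 min = 12:08.
Event N starts at 12:08 + 20 min = 12:28.
Event A ends at 12:28 − 15 min = 12:13.
Event B starts at 12:13 + 125 min = 14:18.
Event B ends at 14:18 + 100 min = 15:58.

15:58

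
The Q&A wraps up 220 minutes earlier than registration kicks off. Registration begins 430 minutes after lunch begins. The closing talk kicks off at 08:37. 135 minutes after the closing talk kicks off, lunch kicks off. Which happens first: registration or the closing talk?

the closing talk

Lunch starts at 08:37 + 135 min = 10:52.
Registration starts at 10:52 + 430 min = 18:02.
Registration starts at 18:02 and the closing talk starts at 08:37, so the closing talk is first.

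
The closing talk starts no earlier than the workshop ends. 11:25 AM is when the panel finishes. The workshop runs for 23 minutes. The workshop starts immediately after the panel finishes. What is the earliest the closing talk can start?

11:48 AM

The workshop starts at 11:25 AM.
The workshop ends at 11:25 AM + 23 min = 11:48 AM.
The closing talk is bounded by the workshop, so the earliest it can start is 11:48 AM.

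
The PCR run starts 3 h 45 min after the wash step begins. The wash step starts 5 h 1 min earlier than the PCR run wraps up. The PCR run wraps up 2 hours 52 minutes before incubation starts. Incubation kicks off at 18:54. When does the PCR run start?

14:46

The PCR run ends at 18:54 − 172 min = 16:02.
The wash step starts at 16:02 − 301 min = 11:01.
The PCR run starts at 11:01 + 225 min = 14:46.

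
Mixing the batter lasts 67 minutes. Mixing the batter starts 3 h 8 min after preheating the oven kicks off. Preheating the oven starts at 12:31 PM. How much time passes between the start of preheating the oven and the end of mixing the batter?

4 hours 15 minutes

Mixing the batter starts at 12:31 PM + 188 min = 3:39 PM.
Mixing the batter ends at 3:39 PM + 67 min = 4:46 PM.
From 12:31 PM to 4:46 PM is 4 hours 15 minutes.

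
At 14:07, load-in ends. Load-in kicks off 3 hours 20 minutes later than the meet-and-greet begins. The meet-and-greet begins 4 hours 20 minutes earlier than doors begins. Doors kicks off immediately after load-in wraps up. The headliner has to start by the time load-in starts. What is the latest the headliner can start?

Doors starts at 14:07.
The meet-and-greet starts at 14:07 − 260 min = 09:47.
Load-in starts at 09:47 + 200 min = 13:07.
The headliner is bounded by load-in, so the latest it can start is 13:07.

13:07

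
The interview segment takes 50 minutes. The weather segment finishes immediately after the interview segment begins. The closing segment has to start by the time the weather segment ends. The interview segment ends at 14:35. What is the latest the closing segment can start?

The interview segment starts at 14:35 − 50 min = 13:45.
So the weather segment ends at 13:45.
The closing segment is bounded by the weather segment, so the latest it can start is 13:45.

13:45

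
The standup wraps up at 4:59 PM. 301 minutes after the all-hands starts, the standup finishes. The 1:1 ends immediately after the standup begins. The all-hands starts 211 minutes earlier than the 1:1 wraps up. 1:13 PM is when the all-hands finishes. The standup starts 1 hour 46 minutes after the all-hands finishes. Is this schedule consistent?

The standup starts at 1:13 PM + 106 min = 2:59 PM.
So the 1:1 ends at 2:59 PM.
The all-hands starts at 2:59 PM − 211 min = 11:28 AM.
The standup ends at 11:28 AM + 301 min = 4:29 PM.
But the standup is also said to end at 4:59 PM — a 30-minute conflict.

No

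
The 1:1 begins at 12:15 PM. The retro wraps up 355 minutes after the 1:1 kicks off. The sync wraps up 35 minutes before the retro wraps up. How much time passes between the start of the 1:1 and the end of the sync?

5 hours 20 minutes

The retro ends at 12:15 PM + 355 min = 6:10 PM.
The sync ends at 6:10 PM − 35 min = 5:35 PM.
From 12:15 PM to 5:35 PM is 5 hours 20 minutes.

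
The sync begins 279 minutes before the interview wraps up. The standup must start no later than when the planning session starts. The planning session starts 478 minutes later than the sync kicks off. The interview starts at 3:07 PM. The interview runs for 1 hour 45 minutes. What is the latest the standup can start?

8:11 PM

The interview ends at 3:07 PM + 105 min = 4:52 PM.
The sync starts at 4:52 PM − 279 min = 12:13 PM.
The planning session starts at 12:13 PM + 478 min = 8:11 PM.
The standup is bounded by the planning session, so the latest it can start is 8:11 PM.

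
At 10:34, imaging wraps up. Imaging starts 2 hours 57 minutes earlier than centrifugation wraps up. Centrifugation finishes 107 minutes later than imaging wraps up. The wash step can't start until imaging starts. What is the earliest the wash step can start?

Centrifugation ends at 10:34 + 107 min = 12:21.
Imaging starts at 12:21 − 177 min = 09:24.
The wash step is bounded by imaging, so the earliest it can start is 09:24.

09:24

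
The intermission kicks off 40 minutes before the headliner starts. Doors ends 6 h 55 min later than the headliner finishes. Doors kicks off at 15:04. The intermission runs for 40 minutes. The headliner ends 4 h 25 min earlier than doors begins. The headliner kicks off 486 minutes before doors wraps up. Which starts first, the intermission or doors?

the intermission

The headliner ends at 15:04 − 265 min = 10:39.
Doors ends at 10:39 + 415 min = 17:34.
The headliner starts at 17:34 − 486 min = 09:28.
The intermission starts at 09:28 − 40 min = 08:48.
The intermission starts at 08:48 and doors starts at 15:04, so the intermission is first.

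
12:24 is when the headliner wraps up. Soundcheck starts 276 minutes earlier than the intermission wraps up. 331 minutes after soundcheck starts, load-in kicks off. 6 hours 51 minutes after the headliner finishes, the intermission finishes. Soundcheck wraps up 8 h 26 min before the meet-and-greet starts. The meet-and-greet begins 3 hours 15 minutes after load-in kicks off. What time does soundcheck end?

The intermission ends at 12:24 + 411 min = 19:15.
Soundcheck starts at 19:15 − 276 min = 14:39.
Load-in starts at 14:39 + 331 min = 20:10.
The meet-and-greet starts at 20:10 + 195 min = 23:25.
Soundcheck ends at 23:25 − 506 min = 14:59.

14:59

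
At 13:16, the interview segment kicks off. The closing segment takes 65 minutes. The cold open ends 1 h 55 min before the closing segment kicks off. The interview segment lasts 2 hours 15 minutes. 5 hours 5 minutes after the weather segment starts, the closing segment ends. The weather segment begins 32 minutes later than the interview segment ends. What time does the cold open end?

18:08

The interview segment ends at 13:16 + 135 min = 15:31.
The weather segment starts at 15:31 + 32 min = 16:03.
The closing segment ends at 16:03 + 305 min = 21:08.
The closing segment starts at 21:08 − 65 min = 20:03.
The cold open ends at 20:03 − 115 min = 18:08.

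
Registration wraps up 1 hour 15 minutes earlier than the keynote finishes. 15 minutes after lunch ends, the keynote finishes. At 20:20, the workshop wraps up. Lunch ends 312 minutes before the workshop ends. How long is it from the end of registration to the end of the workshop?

Lunch ends at 20:20 − 312 min = 15:08.
The keynote ends at 15:08 + 15 min = 15:23.
Registration ends at 15:23 − 75 min = 14:08.
From 14:08 to 20:20 is 6 h 12 min.

6 h 12 min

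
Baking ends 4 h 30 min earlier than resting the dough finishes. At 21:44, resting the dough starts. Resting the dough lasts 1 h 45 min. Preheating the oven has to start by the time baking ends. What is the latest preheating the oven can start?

Resting the dough ends at 21:44 + 105 min = 23:29.
Baking ends at 23:29 − 270 min = 18:59.
Preheating the oven is bounded by baking, so the latest it can start is 18:59.

18:59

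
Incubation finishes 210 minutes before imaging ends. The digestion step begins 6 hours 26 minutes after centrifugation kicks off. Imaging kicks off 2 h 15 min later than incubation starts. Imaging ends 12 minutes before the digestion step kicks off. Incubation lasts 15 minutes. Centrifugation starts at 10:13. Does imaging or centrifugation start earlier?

The digestion step starts at 10:13 + 386 min = 16:39.
Imaging ends at 16:39 − 12 min = 16:27.
Incubation ends at 16:27 − 210 min = 12:57.
Incubation starts at 12:57 − 15 min = 12:42.
Imaging starts at 12:42 + 135 min = 14:57.
Imaging starts at 14:57 and centrifugation starts at 10:13, so centrifugation is first.

centrifugation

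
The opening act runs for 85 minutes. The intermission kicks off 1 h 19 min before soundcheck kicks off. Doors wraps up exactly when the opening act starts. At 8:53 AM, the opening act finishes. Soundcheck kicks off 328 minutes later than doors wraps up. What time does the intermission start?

The opening act starts at 8:53 AM − 85 min = 7:28 AM.
So doors ends at 7:28 AM.
Soundcheck starts at 7:28 AM + 328 min = 12:56 PM.
The intermission starts at 12:56 PM − 79 min = 11:37 AM.

11:37 AM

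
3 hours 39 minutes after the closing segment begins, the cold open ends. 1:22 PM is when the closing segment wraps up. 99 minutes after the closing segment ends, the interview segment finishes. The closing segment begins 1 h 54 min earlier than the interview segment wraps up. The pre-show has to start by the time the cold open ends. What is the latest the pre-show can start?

4:46 PM

The interview segment ends at 1:22 PM + 99 min = 3:01 PM.
The closing segment starts at 3:01 PM − 114 min = 1:07 PM.
The cold open ends at 1:07 PM + 219 min = 4:46 PM.
The pre-show is bounded by the cold open, so the latest it can start is 4:46 PM.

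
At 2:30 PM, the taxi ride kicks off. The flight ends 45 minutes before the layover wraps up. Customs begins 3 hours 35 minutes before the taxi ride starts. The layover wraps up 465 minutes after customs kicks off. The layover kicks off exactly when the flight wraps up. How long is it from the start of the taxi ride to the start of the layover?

205 minutes

Customs starts at 2:30 PM − 215 min = 10:55 AM.
The layover ends at 10:55 AM + 465 min = 6:40 PM.
The flight ends at 6:40 PM − 45 min = 5:55 PM.
So the layover starts at 5:55 PM.
From 2:30 PM to 5:55 PM is 205 minutes.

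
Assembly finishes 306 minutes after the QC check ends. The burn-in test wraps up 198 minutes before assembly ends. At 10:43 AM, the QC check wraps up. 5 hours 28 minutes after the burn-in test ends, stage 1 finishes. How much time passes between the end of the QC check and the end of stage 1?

Assembly ends at 10:43 AM + 306 min = 3:49 PM.
The burn-in test ends at 3:49 PM − 198 min = 12:31 PM.
Stage 1 ends at 12:31 PM + 328 min = 5:59 PM.
From 10:43 AM to 5:59 PM is 436 minutes.

436 minutes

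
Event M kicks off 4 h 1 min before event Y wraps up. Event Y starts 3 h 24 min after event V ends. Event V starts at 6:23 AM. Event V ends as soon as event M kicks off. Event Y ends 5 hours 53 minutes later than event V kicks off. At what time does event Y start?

11:39 AM

Event Y ends at 6:23 AM + 353 min = 12:16 PM.
Event M starts at 12:16 PM − 241 min = 8:15 AM.
So event V ends at 8:15 AM.
Event Y starts at 8:15 AM + 204 min = 11:39 AM.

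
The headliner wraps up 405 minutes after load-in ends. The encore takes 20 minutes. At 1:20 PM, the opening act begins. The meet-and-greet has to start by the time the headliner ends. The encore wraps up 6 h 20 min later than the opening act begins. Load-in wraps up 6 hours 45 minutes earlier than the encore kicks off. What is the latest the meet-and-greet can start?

7:20 PM

The encore ends at 1:20 PM + 380 min = 7:40 PM.
The encore starts at 7:40 PM − 20 min = 7:20 PM.
Load-in ends at 7:20 PM − 405 min = 12:35 PM.
The headliner ends at 12:35 PM + 405 min = 7:20 PM.
The meet-and-greet is bounded by the headliner, so the latest it can start is 7:20 PM.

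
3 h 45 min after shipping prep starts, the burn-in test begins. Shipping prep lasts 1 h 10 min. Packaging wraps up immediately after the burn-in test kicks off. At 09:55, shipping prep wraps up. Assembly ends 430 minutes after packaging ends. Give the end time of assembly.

19:40

Shipping prep starts at 09:55 − 70 min = 08:45.
The burn-in test starts at 08:45 + 225 min = 12:30.
So packaging ends at 12:30.
Assembly ends at 12:30 + 430 min = 19:40.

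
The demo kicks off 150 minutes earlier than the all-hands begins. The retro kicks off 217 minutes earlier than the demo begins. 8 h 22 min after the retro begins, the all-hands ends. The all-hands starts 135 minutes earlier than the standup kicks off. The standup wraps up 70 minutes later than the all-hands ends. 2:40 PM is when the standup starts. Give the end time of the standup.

3:50 PM

The all-hands starts at 2:40 PM − 135 min = 12:25 PM.
The demo starts at 12:25 PM − 150 min = 9:55 AM.
The retro starts at 9:55 AM − 217 min = 6:18 AM.
The all-hands ends at 6:18 AM + 502 min = 2:40 PM.
The standup ends at 2:40 PM + 70 min = 3:50 PM.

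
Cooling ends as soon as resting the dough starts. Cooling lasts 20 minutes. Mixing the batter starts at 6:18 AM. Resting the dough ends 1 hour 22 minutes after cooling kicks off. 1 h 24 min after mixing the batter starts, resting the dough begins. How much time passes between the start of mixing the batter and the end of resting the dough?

Resting the dough starts at 6:18 AM + 84 min = 7:42 AM.
So cooling ends at 7:42 AM.
Cooling starts at 7:42 AM − 20 min = 7:22 AM.
Resting the dough ends at 7:22 AM + 82 min = 8:44 AM.
From 6:18 AM to 8:44 AM is 2 hours 26 minutes.

2 hours 26 minutes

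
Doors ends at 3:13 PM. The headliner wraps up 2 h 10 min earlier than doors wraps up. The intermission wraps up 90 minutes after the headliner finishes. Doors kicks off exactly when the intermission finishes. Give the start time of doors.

2:33 PM

The headliner ends at 3:13 PM − 130 min = 1:03 PM.
The intermission ends at 1:03 PM + 90 min = 2:33 PM.
So doors starts at 2:33 PM.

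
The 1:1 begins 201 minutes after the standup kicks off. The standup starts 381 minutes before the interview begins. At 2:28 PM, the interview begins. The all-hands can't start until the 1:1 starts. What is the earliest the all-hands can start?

11:28 AM

The standup starts at 2:28 PM − 381 min = 8:07 AM.
The 1:1 starts at 8:07 AM + 201 min = 11:28 AM.
The all-hands is bounded by the 1:1, so the earliest it can start is 11:28 AM.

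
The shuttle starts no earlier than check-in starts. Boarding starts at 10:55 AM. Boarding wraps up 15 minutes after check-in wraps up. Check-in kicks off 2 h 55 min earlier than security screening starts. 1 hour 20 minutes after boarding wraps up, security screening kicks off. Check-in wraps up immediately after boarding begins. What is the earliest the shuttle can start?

9:35 AM

Check-in ends at 10:55 AM.
Boarding ends at 10:55 AM + 15 min = 11:10 AM.
Security screening starts at 11:10 AM + 80 min = 12:30 PM.
Check-in starts at 12:30 PM − 175 min = 9:35 AM.
The shuttle is bounded by check-in, so the earliest it can start is 9:35 AM.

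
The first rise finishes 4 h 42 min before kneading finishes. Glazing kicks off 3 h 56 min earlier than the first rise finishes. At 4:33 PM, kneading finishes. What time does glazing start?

7:55 AM

The first rise ends at 4:33 PM − 282 min = 11:51 AM.
Glazing starts at 11:51 AM − 236 min = 7:55 AM.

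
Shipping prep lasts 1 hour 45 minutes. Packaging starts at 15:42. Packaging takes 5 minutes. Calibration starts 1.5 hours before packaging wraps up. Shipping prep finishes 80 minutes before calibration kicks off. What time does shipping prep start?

11:12

Packaging ends at 15:42 + 5 min = 15:47.
Calibration starts at 15:47 − 90 min = 14:17.
Shipping prep ends at 14:17 − 80 min = 12:57.
Shipping prep starts at 12:57 − 105 min = 11:12.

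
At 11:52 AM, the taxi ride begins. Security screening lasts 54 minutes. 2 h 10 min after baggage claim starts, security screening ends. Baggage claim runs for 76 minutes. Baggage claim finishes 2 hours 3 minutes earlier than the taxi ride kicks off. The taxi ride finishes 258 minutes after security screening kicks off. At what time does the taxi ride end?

2:07 PM

Baggage claim ends at 11:52 AM − 123 min = 9:49 AM.
Baggage claim starts at 9:49 AM − 76 min = 8:33 AM.
Security screening ends at 8:33 AM + 130 min = 10:43 AM.
Security screening starts at 10:43 AM − 54 min = 9:49 AM.
The taxi ride ends at 9:49 AM + 258 min = 2:07 PM.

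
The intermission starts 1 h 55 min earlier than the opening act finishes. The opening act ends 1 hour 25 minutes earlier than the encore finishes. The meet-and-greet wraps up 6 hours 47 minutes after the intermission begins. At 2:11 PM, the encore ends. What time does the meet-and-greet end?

The opening act ends at 2:11 PM − 85 min = 12:46 PM.
The intermission starts at 12:46 PM − 115 min = 10:51 AM.
The meet-and-greet ends at 10:51 AM + 407 min = 5:38 PM.

5:38 PM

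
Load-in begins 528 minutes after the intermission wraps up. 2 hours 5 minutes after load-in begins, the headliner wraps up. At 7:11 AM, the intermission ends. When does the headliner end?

Load-in starts at 7:11 AM + 528 min = 3:59 PM.
The headliner ends at 3:59 PM + 125 min = 6:04 PM.

6:04 PM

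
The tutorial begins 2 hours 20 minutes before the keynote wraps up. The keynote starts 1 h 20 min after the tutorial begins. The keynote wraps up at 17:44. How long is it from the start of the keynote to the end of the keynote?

The tutorial starts at 17:44 − 140 min = 15:24.
The keynote starts at 15:24 + 80 min = 16:44.
From 16:44 to 17:44 is 60 minutes.

60 minutes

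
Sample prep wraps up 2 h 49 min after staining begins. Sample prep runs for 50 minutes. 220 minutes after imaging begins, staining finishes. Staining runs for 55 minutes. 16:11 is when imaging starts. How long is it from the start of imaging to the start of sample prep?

4 hours 44 minutes

Staining ends at 16:11 + 220 min = 19:51.
Staining starts at 19:51 − 55 min = 18:56.
Sample prep ends at 18:56 + 169 min = 21:45.
Sample prep starts at 21:45 − 50 min = 20:55.
From 16:11 to 20:55 is 4 hours 44 minutes.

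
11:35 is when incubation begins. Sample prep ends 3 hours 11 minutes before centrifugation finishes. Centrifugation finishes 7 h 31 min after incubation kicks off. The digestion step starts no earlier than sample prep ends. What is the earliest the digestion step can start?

15:55

Centrifugation ends at 11:35 + 451 min = 19:06.
Sample prep ends at 19:06 − 191 min = 15:55.
The digestion step is bounded by sample prep, so the earliest it can start is 15:55.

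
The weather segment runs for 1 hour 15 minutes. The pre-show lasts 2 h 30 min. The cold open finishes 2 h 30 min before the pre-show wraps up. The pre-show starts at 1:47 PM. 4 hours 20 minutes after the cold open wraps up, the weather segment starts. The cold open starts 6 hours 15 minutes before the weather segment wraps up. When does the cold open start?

The pre-show ends at 1:47 PM + 150 min = 4:17 PM.
The cold open ends at 4:17 PM − 150 min = 1:47 PM.
The weather segment starts at 1:47 PM + 260 min = 6:07 PM.
The weather segment ends at 6:07 PM + 75 min = 7:22 PM.
The cold open starts at 7:22 PM − 375 min = 1:07 PM.

1:07 PM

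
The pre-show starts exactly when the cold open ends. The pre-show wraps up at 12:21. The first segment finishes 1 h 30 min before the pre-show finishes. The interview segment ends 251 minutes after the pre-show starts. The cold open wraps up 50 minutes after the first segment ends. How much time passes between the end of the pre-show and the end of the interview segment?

3 hours 31 minutes

The first segment ends at 12:21 − 90 min = 10:51.
The cold open ends at 10:51 + 50 min = 11:41.
So the pre-show starts at 11:41.
The interview segment ends at 11:41 + 251 min = 15:52.
From 12:21 to 15:52 is 3 hours 31 minutes.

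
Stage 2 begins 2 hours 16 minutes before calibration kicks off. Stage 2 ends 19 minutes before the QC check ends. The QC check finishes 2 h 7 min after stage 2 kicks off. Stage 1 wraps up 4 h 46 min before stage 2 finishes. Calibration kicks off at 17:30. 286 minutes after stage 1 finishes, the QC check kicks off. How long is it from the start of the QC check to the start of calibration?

28 minutes

Stage 2 starts at 17:30 − 136 min = 15:14.
The QC check ends at 15:14 + 127 min = 17:21.
Stage 2 ends at 17:21 − 19 min = 17:02.
Stage 1 ends at 17:02 − 286 min = 12:16.
The QC check starts at 12:16 + 286 min = 17:02.
From 17:02 to 17:30 is 28 minutes.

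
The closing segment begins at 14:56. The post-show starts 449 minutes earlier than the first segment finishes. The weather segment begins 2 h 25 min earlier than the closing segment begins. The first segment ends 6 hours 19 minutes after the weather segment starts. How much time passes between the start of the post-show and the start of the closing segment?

215 minutes

The weather segment starts at 14:56 − 145 min = 12:31.
The first segment ends at 12:31 + 379 min = 18:50.
The post-show starts at 18:50 − 449 min = 11:21.
From 11:21 to 14:56 is 215 minutes.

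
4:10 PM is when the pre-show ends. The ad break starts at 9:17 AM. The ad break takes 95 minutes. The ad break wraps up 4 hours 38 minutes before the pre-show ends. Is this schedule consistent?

No

The ad break ends at 4:10 PM − 278 min = 11:32 AM.
The ad break starts at 11:32 AM − 95 min = 9:57 AM.
But the ad break is also said to start at 9:17 AM — a 40-minute conflict.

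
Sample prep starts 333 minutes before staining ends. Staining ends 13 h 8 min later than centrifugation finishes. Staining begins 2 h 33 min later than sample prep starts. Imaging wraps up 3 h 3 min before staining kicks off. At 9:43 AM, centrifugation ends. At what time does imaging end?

Staining ends at 9:43 AM + 788 min = 10:51 PM.
Sample prep starts at 10:51 PM − 333 min = 5:18 PM.
Staining starts at 5:18 PM + 153 min = 7:51 PM.
Imaging ends at 7:51 PM − 183 min = 4:48 PM.

4:48 PM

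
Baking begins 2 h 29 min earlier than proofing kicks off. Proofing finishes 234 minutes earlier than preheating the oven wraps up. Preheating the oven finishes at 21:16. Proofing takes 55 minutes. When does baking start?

Proofing ends at 21:16 − 234 min = 17:22.
Proofing starts at 17:22 − 55 min = 16:27.
Baking starts at 16:27 − 149 min = 13:58.

13:58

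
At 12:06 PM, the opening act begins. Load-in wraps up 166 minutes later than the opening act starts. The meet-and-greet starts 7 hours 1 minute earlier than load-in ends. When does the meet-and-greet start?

Load-in ends at 12:06 PM + 166 min = 2:52 PM.
The meet-and-greet starts at 2:52 PM − 421 min = 7:51 AM.

7:51 AM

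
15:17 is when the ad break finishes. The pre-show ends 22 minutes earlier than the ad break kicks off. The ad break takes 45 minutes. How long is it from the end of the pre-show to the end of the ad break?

1 h 7 min

The ad break starts at 15:17 − 45 min = 14:32.
The pre-show ends at 14:32 − 22 min = 14:10.
From 14:10 to 15:17 is 1 h 7 min.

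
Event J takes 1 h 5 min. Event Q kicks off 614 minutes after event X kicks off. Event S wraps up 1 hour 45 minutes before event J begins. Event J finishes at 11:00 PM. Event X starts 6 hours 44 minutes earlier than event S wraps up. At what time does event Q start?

Event J starts at 11:00 PM − 65 min = 9:55 PM.
Event S ends at 9:55 PM − 105 min = 8:10 PM.
Event X starts at 8:10 PM − 404 min = 1:26 PM.
Event Q starts at 1:26 PM + 614 min = 11:40 PM.

11:40 PM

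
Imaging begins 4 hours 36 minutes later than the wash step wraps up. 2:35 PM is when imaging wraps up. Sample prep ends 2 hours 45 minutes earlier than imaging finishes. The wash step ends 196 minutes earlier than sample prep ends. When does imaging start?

1:10 PM

Sample prep ends at 2:35 PM − 165 min = 11:50 AM.
The wash step ends at 11:50 AM − 196 min = 8:34 AM.
Imaging starts at 8:34 AM + 276 min = 1:10 PM.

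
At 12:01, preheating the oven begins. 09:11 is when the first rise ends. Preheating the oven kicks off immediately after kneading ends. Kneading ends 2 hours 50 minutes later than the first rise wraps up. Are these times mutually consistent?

Yes

Kneading ends at 09:11 + 170 min = 12:01.
So preheating the oven starts at 12:01.
That matches the stated 12:01, so the schedule is consistent.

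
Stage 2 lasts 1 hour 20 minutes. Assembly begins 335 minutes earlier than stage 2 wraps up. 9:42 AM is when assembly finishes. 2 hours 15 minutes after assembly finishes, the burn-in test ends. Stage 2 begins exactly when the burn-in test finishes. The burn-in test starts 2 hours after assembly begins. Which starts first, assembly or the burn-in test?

assembly

The burn-in test ends at 9:42 AM + 135 min = 11:57 AM.
So stage 2 starts at 11:57 AM.
Stage 2 ends at 11:57 AM + 80 min = 1:17 PM.
Assembly starts at 1:17 PM − 335 min = 7:42 AM.
The burn-in test starts at 7:42 AM + 120 min = 9:42 AM.
Assembly starts at 7:42 AM and the burn-in test starts at 9:42 AM, so assembly is first.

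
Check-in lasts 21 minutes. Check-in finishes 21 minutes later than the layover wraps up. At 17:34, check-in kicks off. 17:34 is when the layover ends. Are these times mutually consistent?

Check-in ends at 17:34 + 21 min = 17:55.
Check-in starts at 17:55 − 21 min = 17:34.
That matches the stated 17:34, so the schedule is consistent.

Yes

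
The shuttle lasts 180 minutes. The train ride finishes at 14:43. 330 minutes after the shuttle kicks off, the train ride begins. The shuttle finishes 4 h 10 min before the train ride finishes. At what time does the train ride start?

13:03

The shuttle ends at 14:43 − 250 min = 10:33.
The shuttle starts at 10:33 − 180 min = 07:33.
The train ride starts at 07:33 + 330 min = 13:03.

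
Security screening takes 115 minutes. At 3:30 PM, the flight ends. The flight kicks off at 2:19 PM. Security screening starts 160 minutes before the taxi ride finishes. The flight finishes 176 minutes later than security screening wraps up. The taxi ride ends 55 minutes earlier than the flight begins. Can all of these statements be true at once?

No

The taxi ride ends at 2:19 PM − 55 min = 1:24 PM.
Security screening starts at 1:24 PM − 160 min = 10:44 AM.
Security screening ends at 10:44 AM + 115 min = 12:39 PM.
The flight ends at 12:39 PM + 176 min = 3:35 PM.
But the flight is also said to end at 3:30 PM — a 5-minute conflict.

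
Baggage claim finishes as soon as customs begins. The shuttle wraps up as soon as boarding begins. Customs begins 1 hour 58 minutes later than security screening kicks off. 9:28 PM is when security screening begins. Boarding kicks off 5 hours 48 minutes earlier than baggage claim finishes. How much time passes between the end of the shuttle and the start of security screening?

3 hours 50 minutes

Customs starts at 9:28 PM + 118 min = 11:26 PM.
So baggage claim ends at 11:26 PM.
Boarding starts at 11:26 PM − 348 min = 5:38 PM.
So the shuttle ends at 5:38 PM.
From 5:38 PM to 9:28 PM is 3 hours 50 minutes.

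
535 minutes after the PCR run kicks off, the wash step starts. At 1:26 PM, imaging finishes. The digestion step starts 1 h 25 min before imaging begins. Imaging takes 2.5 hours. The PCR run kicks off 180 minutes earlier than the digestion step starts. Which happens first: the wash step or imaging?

Imaging starts at 1:26 PM − 150 min = 10:56 AM.
The digestion step starts at 10:56 AM − 85 min = 9:31 AM.
The PCR run starts at 9:31 AM − 180 min = 6:31 AM.
The wash step starts at 6:31 AM + 535 min = 3:26 PM.
The wash step starts at 3:26 PM and imaging starts at 10:56 AM, so imaging is first.

imaging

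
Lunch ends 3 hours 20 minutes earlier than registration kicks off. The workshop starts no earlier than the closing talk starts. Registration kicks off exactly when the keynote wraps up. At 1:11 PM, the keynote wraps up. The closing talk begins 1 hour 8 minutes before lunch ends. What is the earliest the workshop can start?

8:43 AM

Registration starts at 1:11 PM.
Lunch ends at 1:11 PM − 200 min = 9:51 AM.
The closing talk starts at 9:51 AM − 68 min = 8:43 AM.
The workshop is bounded by the closing talk, so the earliest it can start is 8:43 AM.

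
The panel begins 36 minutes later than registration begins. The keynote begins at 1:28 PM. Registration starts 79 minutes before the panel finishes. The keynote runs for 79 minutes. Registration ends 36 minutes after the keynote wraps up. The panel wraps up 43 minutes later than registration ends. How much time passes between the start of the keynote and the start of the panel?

115 minutes

The keynote ends at 1:28 PM + 79 min = 2:47 PM.
Registration ends at 2:47 PM + 36 min = 3:23 PM.
The panel ends at 3:23 PM + 43 min = 4:06 PM.
Registration starts at 4:06 PM − 79 min = 2:47 PM.
The panel starts at 2:47 PM + 36 min = 3:23 PM.
From 1:28 PM to 3:23 PM is 115 minutes.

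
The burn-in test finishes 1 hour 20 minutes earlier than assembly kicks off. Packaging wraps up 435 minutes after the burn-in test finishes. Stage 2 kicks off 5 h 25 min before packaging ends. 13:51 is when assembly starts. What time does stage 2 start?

The burn-in test ends at 13:51 − 80 min = 12:31.
Packaging ends at 12:31 + 435 min = 19:46.
Stage 2 starts at 19:46 − 325 min = 14:21.

14:21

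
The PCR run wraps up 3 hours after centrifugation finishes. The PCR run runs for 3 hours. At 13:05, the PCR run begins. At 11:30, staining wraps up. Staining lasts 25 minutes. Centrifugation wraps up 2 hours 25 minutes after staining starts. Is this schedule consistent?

No

Staining starts at 11:30 − 25 min = 11:05.
Centrifugation ends at 11:05 + 145 min = 13:30.
The PCR run ends at 13:30 + 180 min = 16:30.
The PCR run starts at 16:30 − 180 min = 13:30.
But the PCR run is also said to start at 13:05 — a 25-minute conflict.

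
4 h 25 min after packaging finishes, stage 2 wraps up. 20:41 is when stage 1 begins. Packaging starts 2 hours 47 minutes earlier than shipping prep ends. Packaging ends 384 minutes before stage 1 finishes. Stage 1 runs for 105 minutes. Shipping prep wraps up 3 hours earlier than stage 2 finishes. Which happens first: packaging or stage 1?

Stage 1 ends at 20:41 + 105 min = 22:26.
Packaging ends at 22:26 − 384 min = 16:02.
Stage 2 ends at 16:02 + 265 min = 20:27.
Shipping prep ends at 20:27 − 180 min = 17:27.
Packaging starts at 17:27 − 167 min = 14:40.
Packaging starts at 14:40 and stage 1 starts at 20:41, so packaging is first.

packaging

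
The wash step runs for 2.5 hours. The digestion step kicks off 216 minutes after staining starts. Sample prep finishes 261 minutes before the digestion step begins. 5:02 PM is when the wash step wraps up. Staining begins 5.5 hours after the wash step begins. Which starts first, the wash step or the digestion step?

The wash step starts at 5:02 PM − 150 min = 2:32 PM.
Staining starts at 2:32 PM + 330 min = 8:02 PM.
The digestion step starts at 8:02 PM + 216 min = 11:38 PM.
The wash step starts at 2:32 PM and the digestion step starts at 11:38 PM, so the wash step is first.

the wash step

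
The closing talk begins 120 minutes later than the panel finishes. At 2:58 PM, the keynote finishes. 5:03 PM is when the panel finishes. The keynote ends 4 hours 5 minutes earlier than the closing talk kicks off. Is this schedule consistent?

The closing talk starts at 5:03 PM + 120 min = 7:03 PM.
The keynote ends at 7:03 PM − 245 min = 2:58 PM.
That matches the stated 2:58 PM, so the schedule is consistent.

Yes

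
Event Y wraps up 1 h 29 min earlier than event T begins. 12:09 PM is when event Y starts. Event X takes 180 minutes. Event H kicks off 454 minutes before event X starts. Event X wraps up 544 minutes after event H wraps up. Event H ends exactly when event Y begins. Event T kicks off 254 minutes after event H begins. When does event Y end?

Event H ends at 12:09 PM.
Event X ends at 12:09 PM + 544 min = 9:13 PM.
Event X starts at 9:13 PM − 180 min = 6:13 PM.
Event H starts at 6:13 PM − 454 min = 10:39 AM.
Event T starts at 10:39 AM + 254 min = 2:53 PM.
Event Y ends at 2:53 PM − 89 min = 1:24 PM.

1:24 PM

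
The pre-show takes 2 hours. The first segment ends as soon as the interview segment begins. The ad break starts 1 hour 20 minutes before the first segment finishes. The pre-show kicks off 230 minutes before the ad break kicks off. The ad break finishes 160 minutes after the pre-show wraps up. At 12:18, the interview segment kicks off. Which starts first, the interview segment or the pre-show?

the pre-show

The first segment ends at 12:18.
The ad break starts at 12:18 − 80 min = 10:58.
The pre-show starts at 10:58 − 230 min = 07:08.
The interview segment starts at 12:18 and the pre-show starts at 07:08, so the pre-show is first.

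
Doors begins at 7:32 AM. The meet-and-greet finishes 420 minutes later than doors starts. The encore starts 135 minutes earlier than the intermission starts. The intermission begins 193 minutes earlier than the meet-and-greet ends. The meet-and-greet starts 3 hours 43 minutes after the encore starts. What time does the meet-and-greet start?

The meet-and-greet ends at 7:32 AM + 420 min = 2:32 PM.
The intermission starts at 2:32 PM − 193 min = 11:19 AM.
The encore starts at 11:19 AM − 135 min = 9:04 AM.
The meet-and-greet starts at 9:04 AM + 223 min = 12:47 PM.

12:47 PM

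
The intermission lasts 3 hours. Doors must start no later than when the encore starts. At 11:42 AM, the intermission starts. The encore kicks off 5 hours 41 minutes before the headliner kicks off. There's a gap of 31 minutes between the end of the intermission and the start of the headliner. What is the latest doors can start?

The intermission ends at 11:42 AM + 180 min = 2:42 PM.
The headliner starts at 2:42 PM + 31 min = 3:13 PM.
The encore starts at 3:13 PM − 341 min = 9:32 AM.
Doors is bounded by the encore, so the latest it can start is 9:32 AM.

9:32 AM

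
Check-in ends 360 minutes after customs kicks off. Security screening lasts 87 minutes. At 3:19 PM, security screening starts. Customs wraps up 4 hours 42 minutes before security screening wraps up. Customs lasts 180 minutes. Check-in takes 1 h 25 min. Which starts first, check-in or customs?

Security screening ends at 3:19 PM + 87 min = 4:46 PM.
Customs ends at 4:46 PM − 282 min = 12:04 PM.
Customs starts at 12:04 PM − 180 min = 9:04 AM.
Check-in ends at 9:04 AM + 360 min = 3:04 PM.
Check-in starts at 3:04 PM − 85 min = 1:39 PM.
Check-in starts at 1:39 PM and customs starts at 9:04 AM, so customs is first.

customs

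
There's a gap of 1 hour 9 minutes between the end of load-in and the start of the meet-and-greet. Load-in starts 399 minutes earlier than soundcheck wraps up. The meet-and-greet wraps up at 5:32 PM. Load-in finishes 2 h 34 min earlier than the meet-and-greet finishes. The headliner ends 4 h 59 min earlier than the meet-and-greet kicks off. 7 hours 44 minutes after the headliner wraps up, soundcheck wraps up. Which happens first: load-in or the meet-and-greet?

load-in

Load-in ends at 5:32 PM − 154 min = 2:58 PM.
The meet-and-greet starts at 2:58 PM + 69 min = 4:07 PM.
The headliner ends at 4:07 PM − 299 min = 11:08 AM.
Soundcheck ends at 11:08 AM + 464 min = 6:52 PM.
Load-in starts at 6:52 PM − 399 min = 12:13 PM.
Load-in starts at 12:13 PM and the meet-and-greet starts at 4:07 PM, so load-in is first.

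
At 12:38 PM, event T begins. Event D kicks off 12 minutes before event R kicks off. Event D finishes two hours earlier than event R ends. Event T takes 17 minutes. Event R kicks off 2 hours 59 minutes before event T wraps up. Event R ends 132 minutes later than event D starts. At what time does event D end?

9:56 AM

Event T ends at 12:38 PM + 17 min = 12:55 PM.
Event R starts at 12:55 PM − 179 min = 9:56 AM.
Event D starts at 9:56 AM − 12 min = 9:44 AM.
Event R ends at 9:44 AM + 132 min = 11:56 AM.
Event D ends at 11:56 AM − 120 min = 9:56 AM.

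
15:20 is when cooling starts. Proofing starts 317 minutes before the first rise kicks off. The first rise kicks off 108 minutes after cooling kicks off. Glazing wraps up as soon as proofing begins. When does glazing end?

11:51

The first rise starts at 15:20 + 108 min = 17:08.
Proofing starts at 17:08 − 317 min = 11:51.
So glazing ends at 11:51.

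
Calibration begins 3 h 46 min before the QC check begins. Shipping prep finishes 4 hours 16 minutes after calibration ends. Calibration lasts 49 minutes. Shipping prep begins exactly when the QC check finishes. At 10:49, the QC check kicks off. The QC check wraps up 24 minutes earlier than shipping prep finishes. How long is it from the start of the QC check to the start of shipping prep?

55 minutes

Calibration starts at 10:49 − 226 min = 07:03.
Calibration ends at 07:03 + 49 min = 07:52.
Shipping prep ends at 07:52 + 256 min = 12:08.
The QC check ends at 12:08 − 24 min = 11:44.
So shipping prep starts at 11:44.
From 10:49 to 11:44 is 55 minutes.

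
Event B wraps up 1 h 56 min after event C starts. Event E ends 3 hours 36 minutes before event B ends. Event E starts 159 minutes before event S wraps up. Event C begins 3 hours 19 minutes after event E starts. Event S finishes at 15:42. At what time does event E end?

14:42

Event E starts at 15:42 − 159 min = 13:03.
Event C starts at 13:03 + 199 min = 16:22.
Event B ends at 16:22 + 116 min = 18:18.
Event E ends at 18:18 − 216 min = 14:42.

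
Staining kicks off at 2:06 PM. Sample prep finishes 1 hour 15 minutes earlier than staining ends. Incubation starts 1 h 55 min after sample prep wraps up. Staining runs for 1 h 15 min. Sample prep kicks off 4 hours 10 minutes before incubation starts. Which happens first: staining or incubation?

Staining ends at 2:06 PM + 75 min = 3:21 PM.
Sample prep ends at 3:21 PM − 75 min = 2:06 PM.
Incubation starts at 2:06 PM + 115 min = 4:01 PM.
Staining starts at 2:06 PM and incubation starts at 4:01 PM, so staining is first.

staining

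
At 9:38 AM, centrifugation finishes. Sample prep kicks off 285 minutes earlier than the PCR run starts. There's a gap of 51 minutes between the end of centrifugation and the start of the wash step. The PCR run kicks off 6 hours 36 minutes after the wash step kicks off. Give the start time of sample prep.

The wash step starts at 9:38 AM + 51 min = 10:29 AM.
The PCR run starts at 10:29 AM + 396 min = 5:05 PM.
Sample prep starts at 5:05 PM − 285 min = 12:20 PM.

12:20 PM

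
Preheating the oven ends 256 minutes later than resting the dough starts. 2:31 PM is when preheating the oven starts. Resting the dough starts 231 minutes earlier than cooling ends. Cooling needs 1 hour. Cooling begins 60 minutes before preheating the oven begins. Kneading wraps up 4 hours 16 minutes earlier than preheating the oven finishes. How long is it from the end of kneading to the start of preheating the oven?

Cooling starts at 2:31 PM − 60 min = 1:31 PM.
Cooling ends at 1:31 PM + 60 min = 2:31 PM.
Resting the dough starts at 2:31 PM − 231 min = 10:40 AM.
Preheating the oven ends at 10:40 AM + 256 min = 2:56 PM.
Kneading ends at 2:56 PM − 256 min = 10:40 AM.
From 10:40 AM to 2:31 PM is 3 h 51 min.

3 h 51 min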